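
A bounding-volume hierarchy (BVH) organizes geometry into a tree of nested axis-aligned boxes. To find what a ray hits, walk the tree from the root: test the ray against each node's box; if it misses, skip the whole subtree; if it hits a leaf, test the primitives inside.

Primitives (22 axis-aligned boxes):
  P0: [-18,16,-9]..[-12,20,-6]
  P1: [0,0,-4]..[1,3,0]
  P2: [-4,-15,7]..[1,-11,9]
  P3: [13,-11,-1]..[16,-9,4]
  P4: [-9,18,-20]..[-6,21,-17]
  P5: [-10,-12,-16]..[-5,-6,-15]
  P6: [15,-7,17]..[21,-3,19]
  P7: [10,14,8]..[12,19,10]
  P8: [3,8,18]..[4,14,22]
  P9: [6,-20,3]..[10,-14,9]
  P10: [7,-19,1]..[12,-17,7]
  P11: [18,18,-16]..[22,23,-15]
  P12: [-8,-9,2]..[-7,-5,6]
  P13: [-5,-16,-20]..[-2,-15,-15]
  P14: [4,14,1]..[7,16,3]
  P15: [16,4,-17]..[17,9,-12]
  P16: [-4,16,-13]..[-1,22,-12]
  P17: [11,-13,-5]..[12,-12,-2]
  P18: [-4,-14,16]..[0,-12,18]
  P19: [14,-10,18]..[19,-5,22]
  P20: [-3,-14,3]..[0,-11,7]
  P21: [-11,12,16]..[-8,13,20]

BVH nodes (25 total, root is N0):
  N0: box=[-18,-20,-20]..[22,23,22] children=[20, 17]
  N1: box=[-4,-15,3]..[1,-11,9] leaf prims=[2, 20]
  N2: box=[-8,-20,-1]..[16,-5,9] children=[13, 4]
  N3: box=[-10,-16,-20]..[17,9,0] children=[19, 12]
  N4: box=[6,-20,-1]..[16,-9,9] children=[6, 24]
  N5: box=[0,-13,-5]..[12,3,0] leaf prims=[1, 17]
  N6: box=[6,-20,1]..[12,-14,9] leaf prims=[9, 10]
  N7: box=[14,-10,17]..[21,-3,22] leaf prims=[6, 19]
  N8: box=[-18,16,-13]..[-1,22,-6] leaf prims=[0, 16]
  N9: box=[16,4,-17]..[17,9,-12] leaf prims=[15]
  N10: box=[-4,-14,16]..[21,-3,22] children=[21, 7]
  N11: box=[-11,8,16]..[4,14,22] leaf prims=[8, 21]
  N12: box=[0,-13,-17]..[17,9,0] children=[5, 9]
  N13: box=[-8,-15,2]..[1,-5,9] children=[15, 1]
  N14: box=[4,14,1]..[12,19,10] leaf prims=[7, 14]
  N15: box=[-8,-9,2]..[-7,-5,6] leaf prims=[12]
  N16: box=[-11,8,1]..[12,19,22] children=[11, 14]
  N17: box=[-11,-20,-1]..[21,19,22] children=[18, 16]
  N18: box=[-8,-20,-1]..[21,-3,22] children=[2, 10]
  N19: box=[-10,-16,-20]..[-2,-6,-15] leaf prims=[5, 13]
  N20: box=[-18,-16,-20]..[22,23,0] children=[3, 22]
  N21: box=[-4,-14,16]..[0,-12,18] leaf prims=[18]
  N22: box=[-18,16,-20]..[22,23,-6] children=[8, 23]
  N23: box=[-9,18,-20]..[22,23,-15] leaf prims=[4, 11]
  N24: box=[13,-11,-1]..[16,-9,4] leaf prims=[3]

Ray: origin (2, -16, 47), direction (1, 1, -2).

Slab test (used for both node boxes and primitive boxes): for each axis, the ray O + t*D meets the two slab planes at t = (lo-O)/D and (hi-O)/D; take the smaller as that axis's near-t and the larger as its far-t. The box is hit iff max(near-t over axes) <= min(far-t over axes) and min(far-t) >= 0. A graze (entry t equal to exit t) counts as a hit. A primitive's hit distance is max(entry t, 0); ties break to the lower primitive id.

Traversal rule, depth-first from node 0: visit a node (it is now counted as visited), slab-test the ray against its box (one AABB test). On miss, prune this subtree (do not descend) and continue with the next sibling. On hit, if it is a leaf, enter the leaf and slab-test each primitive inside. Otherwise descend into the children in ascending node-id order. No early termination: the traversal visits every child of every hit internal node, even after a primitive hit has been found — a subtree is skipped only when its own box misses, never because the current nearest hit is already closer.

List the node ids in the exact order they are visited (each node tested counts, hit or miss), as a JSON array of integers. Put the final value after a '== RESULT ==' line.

Traverse from the root:
N0 x:[-20,20] y:[-4,39] z:[25/2,67/2] -> hit [25/2,20], descend [17, 20]
  N17 x:[-13,19] y:[-4,35] z:[25/2,24] -> hit [25/2,19], descend [16, 18]
    N16 x:[-13,10] y:[24,35] z:[25/2,23] -> miss, prune
    N18 x:[-10,19] y:[-4,13] z:[25/2,24] -> hit [25/2,13], descend [2, 10]
      N2 x:[-10,14] y:[-4,11] z:[19,24] -> miss, prune
      N10 x:[-6,19] y:[2,13] z:[25/2,31/2] -> hit [25/2,13], descend [7, 21]
        N7 x:[12,19] y:[6,13] z:[25/2,15] -> hit [25/2,13] leaf, test {P6(miss), P19(miss)}
        N21 x:[-6,-2] y:[2,4] z:[29/2,31/2] -> miss, prune
  N20 x:[-20,20] y:[0,39] z:[47/2,67/2] -> miss, prune

Summary -> nodes [0, 17, 16, 18, 2, 10, 7, 21, 20]; box-tests=9; leaf-entries=1; first=miss

== RESULT ==
[0, 17, 16, 18, 2, 10, 7, 21, 20]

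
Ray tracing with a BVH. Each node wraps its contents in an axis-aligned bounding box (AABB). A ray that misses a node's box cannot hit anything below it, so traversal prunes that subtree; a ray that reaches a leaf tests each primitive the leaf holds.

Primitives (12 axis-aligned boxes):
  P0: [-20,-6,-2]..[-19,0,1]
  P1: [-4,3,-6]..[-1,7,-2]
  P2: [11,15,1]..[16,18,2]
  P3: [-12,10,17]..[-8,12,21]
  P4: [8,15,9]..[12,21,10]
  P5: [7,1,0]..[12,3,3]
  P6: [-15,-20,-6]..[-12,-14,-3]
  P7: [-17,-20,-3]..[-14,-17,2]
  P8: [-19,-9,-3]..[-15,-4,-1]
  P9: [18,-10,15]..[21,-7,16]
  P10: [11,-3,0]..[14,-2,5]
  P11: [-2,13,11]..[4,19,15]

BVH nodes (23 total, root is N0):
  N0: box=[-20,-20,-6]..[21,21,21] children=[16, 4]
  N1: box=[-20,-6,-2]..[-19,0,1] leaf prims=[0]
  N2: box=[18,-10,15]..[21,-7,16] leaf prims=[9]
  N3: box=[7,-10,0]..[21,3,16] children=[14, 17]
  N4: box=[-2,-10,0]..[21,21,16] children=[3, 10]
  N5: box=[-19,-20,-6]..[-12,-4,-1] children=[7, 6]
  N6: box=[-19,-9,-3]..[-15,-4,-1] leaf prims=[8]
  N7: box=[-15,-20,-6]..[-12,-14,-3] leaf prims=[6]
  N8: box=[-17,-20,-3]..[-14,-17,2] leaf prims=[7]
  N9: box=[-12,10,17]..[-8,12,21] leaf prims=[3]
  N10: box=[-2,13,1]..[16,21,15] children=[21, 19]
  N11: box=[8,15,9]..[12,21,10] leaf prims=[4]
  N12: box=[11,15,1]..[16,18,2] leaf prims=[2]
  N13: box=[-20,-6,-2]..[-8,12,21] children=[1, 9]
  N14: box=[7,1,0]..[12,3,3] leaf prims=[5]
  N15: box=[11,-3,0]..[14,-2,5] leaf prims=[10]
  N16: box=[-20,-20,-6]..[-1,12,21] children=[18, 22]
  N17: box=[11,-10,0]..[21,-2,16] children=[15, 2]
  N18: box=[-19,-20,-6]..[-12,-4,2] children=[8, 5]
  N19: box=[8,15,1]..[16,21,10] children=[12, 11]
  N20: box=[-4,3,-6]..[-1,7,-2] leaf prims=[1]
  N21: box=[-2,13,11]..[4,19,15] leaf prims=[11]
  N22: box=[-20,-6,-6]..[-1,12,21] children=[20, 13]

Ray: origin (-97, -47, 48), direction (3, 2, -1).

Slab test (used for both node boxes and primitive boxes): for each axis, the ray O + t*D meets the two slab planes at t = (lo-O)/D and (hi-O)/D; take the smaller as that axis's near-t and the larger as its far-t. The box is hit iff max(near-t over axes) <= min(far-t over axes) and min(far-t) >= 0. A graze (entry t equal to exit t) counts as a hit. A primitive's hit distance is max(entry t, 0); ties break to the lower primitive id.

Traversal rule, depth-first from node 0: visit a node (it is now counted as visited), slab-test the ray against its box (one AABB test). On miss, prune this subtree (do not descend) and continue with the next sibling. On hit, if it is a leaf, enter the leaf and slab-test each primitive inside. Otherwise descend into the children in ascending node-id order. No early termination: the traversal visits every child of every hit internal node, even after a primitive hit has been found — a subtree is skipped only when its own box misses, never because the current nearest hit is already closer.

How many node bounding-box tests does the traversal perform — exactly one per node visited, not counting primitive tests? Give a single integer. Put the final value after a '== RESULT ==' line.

Trace the traversal:
N0 x:[77/3,118/3] y:[27/2,34] z:[27,54] -> hit [27,34], descend [4, 16]
  N4 x:[95/3,118/3] y:[37/2,34] z:[32,48] -> hit [32,34], descend [3, 10]
    N3 x:[104/3,118/3] y:[37/2,25] z:[32,48] -> miss, prune
    N10 x:[95/3,113/3] y:[30,34] z:[33,47] -> hit [33,34], descend [19, 21]
      N19 x:[35,113/3] y:[31,34] z:[38,47] -> miss, prune
      N21 x:[95/3,101/3] y:[30,33] z:[33,37] -> hit [33,33] leaf, test {P11@t=33}
  N16 x:[77/3,32] y:[27/2,59/2] z:[27,54] -> hit [27,59/2], descend [18, 22]
    N18 x:[26,85/3] y:[27/2,43/2] z:[46,54] -> miss, prune
    N22 x:[77/3,32] y:[41/2,59/2] z:[27,54] -> hit [27,59/2], descend [13, 20]
      N13 x:[77/3,89/3] y:[41/2,59/2] z:[27,50] -> hit [27,59/2], descend [1, 9]
        N1 x:[77/3,26] y:[41/2,47/2] z:[47,50] -> miss, prune
        N9 x:[85/3,89/3] y:[57/2,59/2] z:[27,31] -> hit [57/2,59/2] leaf, test {P3@t=57/2}
      N20 x:[31,32] y:[25,27] z:[50,54] -> miss, prune

Visited [0, 4, 3, 10, 19, 21, 16, 18, 22, 13, 1, 9, 20]. Tests: 13 box, 2 leaf. Nearest: P3.

== RESULT ==
13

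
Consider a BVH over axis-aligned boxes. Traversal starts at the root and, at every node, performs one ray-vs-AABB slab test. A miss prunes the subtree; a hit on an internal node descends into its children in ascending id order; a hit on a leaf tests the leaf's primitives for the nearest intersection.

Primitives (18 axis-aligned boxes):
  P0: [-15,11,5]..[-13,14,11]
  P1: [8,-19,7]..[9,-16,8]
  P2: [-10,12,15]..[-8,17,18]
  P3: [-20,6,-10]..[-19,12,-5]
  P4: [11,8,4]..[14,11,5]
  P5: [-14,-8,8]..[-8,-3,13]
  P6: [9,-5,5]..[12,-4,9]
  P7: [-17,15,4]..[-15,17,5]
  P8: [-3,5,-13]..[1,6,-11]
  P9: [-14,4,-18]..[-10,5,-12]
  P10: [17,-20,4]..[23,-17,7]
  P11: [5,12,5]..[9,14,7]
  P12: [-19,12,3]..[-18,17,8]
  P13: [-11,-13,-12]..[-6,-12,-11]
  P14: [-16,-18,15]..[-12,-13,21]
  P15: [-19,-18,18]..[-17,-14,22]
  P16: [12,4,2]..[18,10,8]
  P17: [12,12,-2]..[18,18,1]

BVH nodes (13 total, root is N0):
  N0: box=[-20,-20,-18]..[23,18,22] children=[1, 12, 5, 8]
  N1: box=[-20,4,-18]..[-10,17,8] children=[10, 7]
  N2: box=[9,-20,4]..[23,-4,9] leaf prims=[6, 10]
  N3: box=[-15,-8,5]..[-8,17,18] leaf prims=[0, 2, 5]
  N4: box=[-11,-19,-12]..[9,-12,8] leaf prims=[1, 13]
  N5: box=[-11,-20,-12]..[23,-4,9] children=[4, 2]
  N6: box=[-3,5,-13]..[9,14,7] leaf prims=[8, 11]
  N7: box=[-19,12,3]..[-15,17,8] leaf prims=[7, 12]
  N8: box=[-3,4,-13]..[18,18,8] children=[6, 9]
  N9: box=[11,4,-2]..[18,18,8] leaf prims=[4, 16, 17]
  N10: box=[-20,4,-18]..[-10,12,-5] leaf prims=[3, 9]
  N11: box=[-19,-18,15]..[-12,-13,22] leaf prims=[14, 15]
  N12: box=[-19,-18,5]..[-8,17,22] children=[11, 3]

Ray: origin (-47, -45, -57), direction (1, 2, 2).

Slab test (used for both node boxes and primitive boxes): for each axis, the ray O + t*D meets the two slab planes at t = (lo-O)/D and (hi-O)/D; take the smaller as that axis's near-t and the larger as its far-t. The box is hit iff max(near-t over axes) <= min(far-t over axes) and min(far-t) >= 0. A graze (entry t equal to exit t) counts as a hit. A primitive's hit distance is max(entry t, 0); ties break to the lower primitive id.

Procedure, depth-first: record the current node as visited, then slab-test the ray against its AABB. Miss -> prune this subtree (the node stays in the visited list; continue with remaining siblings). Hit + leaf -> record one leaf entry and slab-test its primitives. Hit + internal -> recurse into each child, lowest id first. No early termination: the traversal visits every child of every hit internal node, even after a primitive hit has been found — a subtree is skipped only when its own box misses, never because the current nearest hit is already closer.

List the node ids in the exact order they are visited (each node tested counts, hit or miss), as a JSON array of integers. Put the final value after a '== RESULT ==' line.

Traverse from the root:
N0 x:[27,70] y:[25/2,63/2] z:[39/2,79/2] -> hit [27,63/2], descend [1, 5, 8, 12]
  N1 x:[27,37] y:[49/2,31] z:[39/2,65/2] -> hit [27,31], descend [7, 10]
    N7 x:[28,32] y:[57/2,31] z:[30,65/2] -> hit [30,31] leaf, test {P7@t=61/2, P12(miss)}
    N10 x:[27,37] y:[49/2,57/2] z:[39/2,26] -> miss, prune
  N5 x:[36,70] y:[25/2,41/2] z:[45/2,33] -> miss, prune
  N8 x:[44,65] y:[49/2,63/2] z:[22,65/2] -> miss, prune
  N12 x:[28,39] y:[27/2,31] z:[31,79/2] -> hit [31,31], descend [3, 11]
    N3 x:[32,39] y:[37/2,31] z:[31,75/2] -> miss, prune
    N11 x:[28,35] y:[27/2,16] z:[36,79/2] -> miss, prune

Visited [0, 1, 7, 10, 5, 8, 12, 3, 11]. Tests: 9 box, 1 leaf. Nearest: P7.

== RESULT ==
[0, 1, 7, 10, 5, 8, 12, 3, 11]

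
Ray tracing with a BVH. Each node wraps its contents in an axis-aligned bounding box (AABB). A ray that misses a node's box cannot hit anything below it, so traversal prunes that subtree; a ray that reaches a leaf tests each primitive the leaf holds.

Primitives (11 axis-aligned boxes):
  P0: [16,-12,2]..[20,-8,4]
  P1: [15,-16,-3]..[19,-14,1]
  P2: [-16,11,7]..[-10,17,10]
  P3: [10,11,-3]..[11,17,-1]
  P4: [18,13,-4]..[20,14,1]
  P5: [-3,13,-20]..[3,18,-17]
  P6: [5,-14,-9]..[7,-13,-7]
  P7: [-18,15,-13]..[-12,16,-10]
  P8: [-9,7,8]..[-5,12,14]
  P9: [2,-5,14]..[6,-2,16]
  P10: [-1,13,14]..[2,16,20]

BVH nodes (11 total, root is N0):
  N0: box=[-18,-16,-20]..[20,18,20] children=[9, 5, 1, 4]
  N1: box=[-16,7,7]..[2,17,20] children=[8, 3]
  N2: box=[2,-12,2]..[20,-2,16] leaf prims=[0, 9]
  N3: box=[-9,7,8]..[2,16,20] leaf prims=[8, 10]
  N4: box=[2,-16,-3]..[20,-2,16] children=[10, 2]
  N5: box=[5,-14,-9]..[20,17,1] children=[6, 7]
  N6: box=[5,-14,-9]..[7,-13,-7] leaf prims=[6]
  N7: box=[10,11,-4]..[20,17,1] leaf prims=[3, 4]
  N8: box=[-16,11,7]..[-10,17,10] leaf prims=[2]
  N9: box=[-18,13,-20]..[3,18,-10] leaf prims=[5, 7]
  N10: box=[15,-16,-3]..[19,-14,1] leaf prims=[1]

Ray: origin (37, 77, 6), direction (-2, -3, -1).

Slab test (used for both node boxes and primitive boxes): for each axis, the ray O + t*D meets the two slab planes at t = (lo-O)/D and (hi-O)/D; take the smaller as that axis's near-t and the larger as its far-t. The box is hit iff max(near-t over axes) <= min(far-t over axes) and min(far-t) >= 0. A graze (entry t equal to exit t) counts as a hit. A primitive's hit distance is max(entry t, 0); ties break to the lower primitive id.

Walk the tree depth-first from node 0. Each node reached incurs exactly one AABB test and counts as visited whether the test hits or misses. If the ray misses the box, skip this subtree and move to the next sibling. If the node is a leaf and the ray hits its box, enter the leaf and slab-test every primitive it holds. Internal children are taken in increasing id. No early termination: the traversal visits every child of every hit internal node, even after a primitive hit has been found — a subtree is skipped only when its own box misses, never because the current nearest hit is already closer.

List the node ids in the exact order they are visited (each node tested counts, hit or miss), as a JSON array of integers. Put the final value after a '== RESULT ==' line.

Walk:
N0 x:[17/2,55/2] y:[59/3,31] z:[-14,26] -> hit [59/3,26], descend [1, 4, 5, 9]
  N1 x:[35/2,53/2] y:[20,70/3] z:[-14,-1] -> miss, prune
  N4 x:[17/2,35/2] y:[79/3,31] z:[-10,9] -> miss, prune
  N5 x:[17/2,16] y:[20,91/3] z:[5,15] -> miss, prune
  N9 x:[17,55/2] y:[59/3,64/3] z:[16,26] -> hit [59/3,64/3] leaf, test {P5(miss), P7(miss)}

Visited [0, 1, 4, 5, 9]. Tests: 5 box, 1 leaf. Nearest: miss.

== RESULT ==
[0, 1, 4, 5, 9]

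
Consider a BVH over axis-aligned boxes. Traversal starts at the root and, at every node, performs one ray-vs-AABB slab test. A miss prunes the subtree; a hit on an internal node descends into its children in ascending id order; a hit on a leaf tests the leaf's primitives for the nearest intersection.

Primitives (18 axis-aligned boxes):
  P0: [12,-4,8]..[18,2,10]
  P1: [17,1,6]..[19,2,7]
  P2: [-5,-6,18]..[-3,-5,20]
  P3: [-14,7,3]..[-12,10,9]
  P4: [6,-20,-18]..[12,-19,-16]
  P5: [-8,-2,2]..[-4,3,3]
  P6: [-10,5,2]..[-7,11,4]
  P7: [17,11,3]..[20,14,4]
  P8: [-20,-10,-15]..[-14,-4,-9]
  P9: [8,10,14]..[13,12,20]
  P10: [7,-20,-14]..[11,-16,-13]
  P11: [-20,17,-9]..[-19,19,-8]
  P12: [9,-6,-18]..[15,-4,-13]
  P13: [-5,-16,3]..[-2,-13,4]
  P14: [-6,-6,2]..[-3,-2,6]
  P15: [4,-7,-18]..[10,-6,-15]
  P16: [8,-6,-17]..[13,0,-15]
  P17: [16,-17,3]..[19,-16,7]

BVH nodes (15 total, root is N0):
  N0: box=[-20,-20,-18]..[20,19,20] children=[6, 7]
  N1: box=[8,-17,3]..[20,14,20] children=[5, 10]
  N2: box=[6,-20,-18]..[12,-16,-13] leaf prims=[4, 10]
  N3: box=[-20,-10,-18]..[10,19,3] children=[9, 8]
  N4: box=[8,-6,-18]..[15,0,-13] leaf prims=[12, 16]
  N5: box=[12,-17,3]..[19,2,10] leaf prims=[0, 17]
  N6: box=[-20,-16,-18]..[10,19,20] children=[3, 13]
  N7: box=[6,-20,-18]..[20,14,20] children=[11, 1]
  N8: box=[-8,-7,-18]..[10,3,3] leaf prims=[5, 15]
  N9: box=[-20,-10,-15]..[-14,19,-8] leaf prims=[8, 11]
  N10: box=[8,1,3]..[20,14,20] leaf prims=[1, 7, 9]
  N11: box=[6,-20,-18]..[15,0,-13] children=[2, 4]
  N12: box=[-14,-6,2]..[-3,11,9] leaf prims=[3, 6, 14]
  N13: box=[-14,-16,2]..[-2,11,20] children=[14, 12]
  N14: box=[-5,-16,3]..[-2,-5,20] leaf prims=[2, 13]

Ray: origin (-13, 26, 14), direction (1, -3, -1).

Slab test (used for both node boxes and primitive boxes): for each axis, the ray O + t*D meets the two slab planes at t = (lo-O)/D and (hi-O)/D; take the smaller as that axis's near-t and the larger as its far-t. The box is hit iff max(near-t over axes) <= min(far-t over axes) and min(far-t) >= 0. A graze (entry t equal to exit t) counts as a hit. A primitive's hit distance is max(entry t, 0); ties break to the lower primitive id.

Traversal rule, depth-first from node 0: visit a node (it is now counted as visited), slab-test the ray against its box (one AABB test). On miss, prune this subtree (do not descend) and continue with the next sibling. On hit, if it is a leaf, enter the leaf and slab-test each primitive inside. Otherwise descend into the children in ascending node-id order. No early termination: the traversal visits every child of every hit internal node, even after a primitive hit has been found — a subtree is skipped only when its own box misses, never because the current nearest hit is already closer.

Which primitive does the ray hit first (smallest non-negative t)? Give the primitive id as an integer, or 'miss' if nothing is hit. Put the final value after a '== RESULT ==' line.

Walk:
N0 x:[-7,33] y:[7/3,46/3] z:[-6,32] -> hit [7/3,46/3], descend [6, 7]
  N6 x:[-7,23] y:[7/3,14] z:[-6,32] -> hit [7/3,14], descend [3, 13]
    N3 x:[-7,23] y:[7/3,12] z:[11,32] -> hit [11,12], descend [8, 9]
      N8 x:[5,23] y:[23/3,11] z:[11,32] -> hit [11,11] leaf, test {P5(miss), P15(miss)}
      N9 x:[-7,-1] y:[7/3,12] z:[22,29] -> miss, prune
    N13 x:[-1,11] y:[5,14] z:[-6,12] -> hit [5,11], descend [12, 14]
      N12 x:[-1,10] y:[5,32/3] z:[5,12] -> hit [5,10] leaf, test {P3(miss), P6(miss), P14@t=28/3}
      N14 x:[8,11] y:[31/3,14] z:[-6,11] -> hit [31/3,11] leaf, test {P2(miss), P13(miss)}
  N7 x:[19,33] y:[4,46/3] z:[-6,32] -> miss, prune

Summary -> nodes [0, 6, 3, 8, 9, 13, 12, 14, 7]; box-tests=9; leaf-entries=3; first=P14

== RESULT ==
14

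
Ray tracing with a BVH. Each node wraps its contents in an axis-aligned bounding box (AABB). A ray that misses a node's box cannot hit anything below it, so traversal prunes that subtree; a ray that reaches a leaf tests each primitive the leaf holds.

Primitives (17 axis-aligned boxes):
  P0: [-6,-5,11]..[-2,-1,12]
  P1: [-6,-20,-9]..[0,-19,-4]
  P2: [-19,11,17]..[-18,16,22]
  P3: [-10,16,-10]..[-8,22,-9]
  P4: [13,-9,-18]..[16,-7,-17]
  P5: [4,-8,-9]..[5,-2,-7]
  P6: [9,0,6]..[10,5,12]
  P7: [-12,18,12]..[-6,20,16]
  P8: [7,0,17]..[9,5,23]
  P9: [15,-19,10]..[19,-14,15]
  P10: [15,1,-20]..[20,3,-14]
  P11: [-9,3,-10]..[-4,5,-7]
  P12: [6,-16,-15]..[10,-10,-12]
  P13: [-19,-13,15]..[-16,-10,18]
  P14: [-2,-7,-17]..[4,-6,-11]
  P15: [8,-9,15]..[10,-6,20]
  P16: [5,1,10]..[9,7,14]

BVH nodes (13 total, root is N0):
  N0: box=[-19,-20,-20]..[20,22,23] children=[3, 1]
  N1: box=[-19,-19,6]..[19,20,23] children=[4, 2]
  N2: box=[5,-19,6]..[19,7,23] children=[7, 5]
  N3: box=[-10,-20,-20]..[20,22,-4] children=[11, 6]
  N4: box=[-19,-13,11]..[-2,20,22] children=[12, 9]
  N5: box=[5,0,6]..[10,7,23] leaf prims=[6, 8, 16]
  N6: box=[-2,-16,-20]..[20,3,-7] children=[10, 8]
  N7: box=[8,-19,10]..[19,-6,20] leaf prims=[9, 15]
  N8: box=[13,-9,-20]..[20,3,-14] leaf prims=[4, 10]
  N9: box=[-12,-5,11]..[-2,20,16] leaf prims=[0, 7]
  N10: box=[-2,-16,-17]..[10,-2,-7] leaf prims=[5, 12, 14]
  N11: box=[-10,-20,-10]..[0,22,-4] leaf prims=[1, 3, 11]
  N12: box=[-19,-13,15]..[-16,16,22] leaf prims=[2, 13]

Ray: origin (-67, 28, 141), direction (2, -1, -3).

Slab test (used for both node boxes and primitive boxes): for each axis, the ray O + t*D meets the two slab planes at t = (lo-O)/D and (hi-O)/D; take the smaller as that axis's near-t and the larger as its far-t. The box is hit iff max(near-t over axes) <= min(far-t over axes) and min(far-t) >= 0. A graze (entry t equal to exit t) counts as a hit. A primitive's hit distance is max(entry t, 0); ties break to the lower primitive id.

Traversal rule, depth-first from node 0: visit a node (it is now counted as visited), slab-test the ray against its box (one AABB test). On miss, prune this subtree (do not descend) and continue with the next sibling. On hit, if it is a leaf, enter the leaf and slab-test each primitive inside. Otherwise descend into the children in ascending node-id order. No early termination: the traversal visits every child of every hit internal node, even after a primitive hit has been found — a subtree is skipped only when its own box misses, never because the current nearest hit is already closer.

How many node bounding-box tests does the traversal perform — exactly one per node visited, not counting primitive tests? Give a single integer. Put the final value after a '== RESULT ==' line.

Traverse from the root:
N0 x:[24,87/2] y:[6,48] z:[118/3,161/3] -> hit [118/3,87/2], descend [1, 3]
  N1 x:[24,43] y:[8,47] z:[118/3,45] -> hit [118/3,43], descend [2, 4]
    N2 x:[36,43] y:[21,47] z:[118/3,45] -> hit [118/3,43], descend [5, 7]
      N5 x:[36,77/2] y:[21,28] z:[118/3,45] -> miss, prune
      N7 x:[75/2,43] y:[34,47] z:[121/3,131/3] -> hit [121/3,43] leaf, test {P9@t=42, P15(miss)}
    N4 x:[24,65/2] y:[8,41] z:[119/3,130/3] -> miss, prune
  N3 x:[57/2,87/2] y:[6,48] z:[145/3,161/3] -> miss, prune

Summary -> nodes [0, 1, 2, 5, 7, 4, 3]; box-tests=7; leaf-entries=1; first=P9

== RESULT ==
7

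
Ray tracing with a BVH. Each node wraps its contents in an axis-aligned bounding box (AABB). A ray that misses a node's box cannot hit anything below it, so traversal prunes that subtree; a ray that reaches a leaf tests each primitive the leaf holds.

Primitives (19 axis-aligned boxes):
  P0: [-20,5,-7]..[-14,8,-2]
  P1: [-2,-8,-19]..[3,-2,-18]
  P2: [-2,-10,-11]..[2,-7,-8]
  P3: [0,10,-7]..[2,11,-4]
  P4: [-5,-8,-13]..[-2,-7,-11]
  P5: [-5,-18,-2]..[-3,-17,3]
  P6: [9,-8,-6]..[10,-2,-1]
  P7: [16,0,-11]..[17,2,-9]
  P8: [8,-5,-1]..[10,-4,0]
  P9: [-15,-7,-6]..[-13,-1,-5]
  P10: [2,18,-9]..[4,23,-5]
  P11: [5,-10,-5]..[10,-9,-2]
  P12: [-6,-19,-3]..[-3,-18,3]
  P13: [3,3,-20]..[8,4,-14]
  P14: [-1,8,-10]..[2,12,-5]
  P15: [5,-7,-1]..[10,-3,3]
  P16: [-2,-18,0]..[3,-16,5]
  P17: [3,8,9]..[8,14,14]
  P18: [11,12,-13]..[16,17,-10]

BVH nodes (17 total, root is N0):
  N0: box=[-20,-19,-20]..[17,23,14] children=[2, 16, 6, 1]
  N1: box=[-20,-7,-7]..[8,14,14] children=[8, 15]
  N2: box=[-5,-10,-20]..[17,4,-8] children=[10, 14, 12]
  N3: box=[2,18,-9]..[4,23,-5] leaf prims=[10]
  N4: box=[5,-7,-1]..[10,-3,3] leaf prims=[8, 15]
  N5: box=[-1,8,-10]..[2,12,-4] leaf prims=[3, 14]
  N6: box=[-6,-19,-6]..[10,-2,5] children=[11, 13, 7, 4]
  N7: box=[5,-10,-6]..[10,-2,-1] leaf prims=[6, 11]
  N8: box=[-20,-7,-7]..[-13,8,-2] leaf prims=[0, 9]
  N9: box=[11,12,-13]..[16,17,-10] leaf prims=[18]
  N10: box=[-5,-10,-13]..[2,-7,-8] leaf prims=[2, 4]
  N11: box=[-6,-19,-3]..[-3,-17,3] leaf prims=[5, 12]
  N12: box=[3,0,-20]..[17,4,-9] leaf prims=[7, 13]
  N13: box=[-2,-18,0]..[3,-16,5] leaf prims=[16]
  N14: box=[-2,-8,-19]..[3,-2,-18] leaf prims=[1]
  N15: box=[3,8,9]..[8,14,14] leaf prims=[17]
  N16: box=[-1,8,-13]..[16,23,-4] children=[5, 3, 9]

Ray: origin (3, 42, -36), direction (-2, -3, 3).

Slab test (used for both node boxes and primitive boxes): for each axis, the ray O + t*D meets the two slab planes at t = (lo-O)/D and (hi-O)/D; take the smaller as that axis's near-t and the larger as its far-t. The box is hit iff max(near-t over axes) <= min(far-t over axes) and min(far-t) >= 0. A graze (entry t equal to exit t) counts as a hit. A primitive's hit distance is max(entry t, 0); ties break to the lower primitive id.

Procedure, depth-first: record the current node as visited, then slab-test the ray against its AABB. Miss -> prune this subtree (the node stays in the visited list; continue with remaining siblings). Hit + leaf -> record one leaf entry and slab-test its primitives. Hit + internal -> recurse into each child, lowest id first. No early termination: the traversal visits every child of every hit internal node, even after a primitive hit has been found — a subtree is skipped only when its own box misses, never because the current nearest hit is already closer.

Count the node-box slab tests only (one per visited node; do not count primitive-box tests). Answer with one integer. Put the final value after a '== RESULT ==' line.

Trace the traversal:
N0 x:[-7,23/2] y:[19/3,61/3] z:[16/3,50/3] -> hit [19/3,23/2], descend [1, 2, 6, 16]
  N1 x:[-5/2,23/2] y:[28/3,49/3] z:[29/3,50/3] -> hit [29/3,23/2], descend [8, 15]
    N8 x:[8,23/2] y:[34/3,49/3] z:[29/3,34/3] -> hit [34/3,34/3] leaf, test {P0@t=34/3, P9(miss)}
    N15 x:[-5/2,0] y:[28/3,34/3] z:[15,50/3] -> miss, prune
  N2 x:[-7,4] y:[38/3,52/3] z:[16/3,28/3] -> miss, prune
  N6 x:[-7/2,9/2] y:[44/3,61/3] z:[10,41/3] -> miss, prune
  N16 x:[-13/2,2] y:[19/3,34/3] z:[23/3,32/3] -> miss, prune

7 AABB tests over nodes [0, 1, 8, 15, 2, 6, 16]; 1 leaf entered; closest P0.

== RESULT ==
7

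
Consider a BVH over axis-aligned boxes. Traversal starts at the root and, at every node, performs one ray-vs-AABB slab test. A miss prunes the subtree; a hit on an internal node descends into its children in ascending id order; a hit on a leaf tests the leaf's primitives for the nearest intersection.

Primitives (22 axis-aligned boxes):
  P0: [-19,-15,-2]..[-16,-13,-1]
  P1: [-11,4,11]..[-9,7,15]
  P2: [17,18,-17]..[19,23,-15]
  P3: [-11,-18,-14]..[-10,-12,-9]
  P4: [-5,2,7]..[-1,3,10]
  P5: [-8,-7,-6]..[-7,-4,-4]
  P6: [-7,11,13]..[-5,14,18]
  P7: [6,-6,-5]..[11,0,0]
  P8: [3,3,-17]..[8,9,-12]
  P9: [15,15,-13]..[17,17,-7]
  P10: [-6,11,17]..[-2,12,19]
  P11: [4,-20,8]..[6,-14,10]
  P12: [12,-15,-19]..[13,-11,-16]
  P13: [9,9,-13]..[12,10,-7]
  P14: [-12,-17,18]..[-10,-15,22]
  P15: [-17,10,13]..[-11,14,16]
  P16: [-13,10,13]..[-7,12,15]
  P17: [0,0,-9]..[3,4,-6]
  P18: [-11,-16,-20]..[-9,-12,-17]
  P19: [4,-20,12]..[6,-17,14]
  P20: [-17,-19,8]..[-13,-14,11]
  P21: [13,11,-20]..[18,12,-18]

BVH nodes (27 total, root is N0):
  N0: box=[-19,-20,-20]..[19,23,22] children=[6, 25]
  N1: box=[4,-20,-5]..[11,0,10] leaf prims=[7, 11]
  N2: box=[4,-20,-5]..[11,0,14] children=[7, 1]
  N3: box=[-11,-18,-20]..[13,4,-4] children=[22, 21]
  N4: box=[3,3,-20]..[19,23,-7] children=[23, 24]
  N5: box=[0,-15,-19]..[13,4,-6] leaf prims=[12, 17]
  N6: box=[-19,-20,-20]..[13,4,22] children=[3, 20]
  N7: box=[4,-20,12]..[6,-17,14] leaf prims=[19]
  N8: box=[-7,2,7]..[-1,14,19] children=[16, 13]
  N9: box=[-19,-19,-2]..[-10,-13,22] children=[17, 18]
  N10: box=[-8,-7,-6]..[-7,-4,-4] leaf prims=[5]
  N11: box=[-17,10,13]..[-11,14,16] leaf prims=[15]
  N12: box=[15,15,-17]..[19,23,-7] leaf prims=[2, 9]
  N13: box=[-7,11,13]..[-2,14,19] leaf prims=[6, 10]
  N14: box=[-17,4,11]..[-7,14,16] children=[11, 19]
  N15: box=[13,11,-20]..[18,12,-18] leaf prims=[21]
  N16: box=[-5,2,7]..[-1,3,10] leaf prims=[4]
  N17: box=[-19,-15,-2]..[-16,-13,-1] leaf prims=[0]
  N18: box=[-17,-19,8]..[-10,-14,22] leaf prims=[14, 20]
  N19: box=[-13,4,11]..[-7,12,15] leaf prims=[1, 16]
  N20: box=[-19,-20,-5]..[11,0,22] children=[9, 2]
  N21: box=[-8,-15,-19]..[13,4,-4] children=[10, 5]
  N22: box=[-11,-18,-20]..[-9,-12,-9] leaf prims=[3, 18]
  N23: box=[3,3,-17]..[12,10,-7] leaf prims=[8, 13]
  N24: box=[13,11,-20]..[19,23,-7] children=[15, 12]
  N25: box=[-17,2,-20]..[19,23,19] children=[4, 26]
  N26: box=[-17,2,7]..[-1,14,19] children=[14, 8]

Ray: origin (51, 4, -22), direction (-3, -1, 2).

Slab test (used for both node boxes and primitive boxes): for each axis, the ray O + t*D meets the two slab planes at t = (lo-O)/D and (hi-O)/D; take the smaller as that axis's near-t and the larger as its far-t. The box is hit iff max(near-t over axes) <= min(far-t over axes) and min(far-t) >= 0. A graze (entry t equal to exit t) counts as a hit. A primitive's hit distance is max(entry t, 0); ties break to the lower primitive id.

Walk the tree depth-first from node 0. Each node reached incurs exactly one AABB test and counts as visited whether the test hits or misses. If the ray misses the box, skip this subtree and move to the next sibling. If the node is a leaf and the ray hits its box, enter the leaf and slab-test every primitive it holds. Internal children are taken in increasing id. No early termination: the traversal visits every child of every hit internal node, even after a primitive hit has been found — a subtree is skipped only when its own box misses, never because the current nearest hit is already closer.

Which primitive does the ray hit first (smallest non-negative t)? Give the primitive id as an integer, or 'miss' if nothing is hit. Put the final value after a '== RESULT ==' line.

Trace the traversal:
N0 x:[32/3,70/3] y:[-19,24] z:[1,22] -> hit [32/3,22], descend [6, 25]
  N6 x:[38/3,70/3] y:[0,24] z:[1,22] -> hit [38/3,22], descend [3, 20]
    N3 x:[38/3,62/3] y:[0,22] z:[1,9] -> miss, prune
    N20 x:[40/3,70/3] y:[4,24] z:[17/2,22] -> hit [40/3,22], descend [2, 9]
      N2 x:[40/3,47/3] y:[4,24] z:[17/2,18] -> hit [40/3,47/3], descend [1, 7]
        N1 x:[40/3,47/3] y:[4,24] z:[17/2,16] -> hit [40/3,47/3] leaf, test {P7(miss), P11(miss)}
        N7 x:[15,47/3] y:[21,24] z:[17,18] -> miss, prune
      N9 x:[61/3,70/3] y:[17,23] z:[10,22] -> hit [61/3,22], descend [17, 18]
        N17 x:[67/3,70/3] y:[17,19] z:[10,21/2] -> miss, prune
        N18 x:[61/3,68/3] y:[18,23] z:[15,22] -> hit [61/3,22] leaf, test {P14@t=61/3, P20(miss)}
  N25 x:[32/3,68/3] y:[-19,2] z:[1,41/2] -> miss, prune

11 AABB tests over nodes [0, 6, 3, 20, 2, 1, 7, 9, 17, 18, 25]; 2 leaves entered; closest P14.

== RESULT ==
14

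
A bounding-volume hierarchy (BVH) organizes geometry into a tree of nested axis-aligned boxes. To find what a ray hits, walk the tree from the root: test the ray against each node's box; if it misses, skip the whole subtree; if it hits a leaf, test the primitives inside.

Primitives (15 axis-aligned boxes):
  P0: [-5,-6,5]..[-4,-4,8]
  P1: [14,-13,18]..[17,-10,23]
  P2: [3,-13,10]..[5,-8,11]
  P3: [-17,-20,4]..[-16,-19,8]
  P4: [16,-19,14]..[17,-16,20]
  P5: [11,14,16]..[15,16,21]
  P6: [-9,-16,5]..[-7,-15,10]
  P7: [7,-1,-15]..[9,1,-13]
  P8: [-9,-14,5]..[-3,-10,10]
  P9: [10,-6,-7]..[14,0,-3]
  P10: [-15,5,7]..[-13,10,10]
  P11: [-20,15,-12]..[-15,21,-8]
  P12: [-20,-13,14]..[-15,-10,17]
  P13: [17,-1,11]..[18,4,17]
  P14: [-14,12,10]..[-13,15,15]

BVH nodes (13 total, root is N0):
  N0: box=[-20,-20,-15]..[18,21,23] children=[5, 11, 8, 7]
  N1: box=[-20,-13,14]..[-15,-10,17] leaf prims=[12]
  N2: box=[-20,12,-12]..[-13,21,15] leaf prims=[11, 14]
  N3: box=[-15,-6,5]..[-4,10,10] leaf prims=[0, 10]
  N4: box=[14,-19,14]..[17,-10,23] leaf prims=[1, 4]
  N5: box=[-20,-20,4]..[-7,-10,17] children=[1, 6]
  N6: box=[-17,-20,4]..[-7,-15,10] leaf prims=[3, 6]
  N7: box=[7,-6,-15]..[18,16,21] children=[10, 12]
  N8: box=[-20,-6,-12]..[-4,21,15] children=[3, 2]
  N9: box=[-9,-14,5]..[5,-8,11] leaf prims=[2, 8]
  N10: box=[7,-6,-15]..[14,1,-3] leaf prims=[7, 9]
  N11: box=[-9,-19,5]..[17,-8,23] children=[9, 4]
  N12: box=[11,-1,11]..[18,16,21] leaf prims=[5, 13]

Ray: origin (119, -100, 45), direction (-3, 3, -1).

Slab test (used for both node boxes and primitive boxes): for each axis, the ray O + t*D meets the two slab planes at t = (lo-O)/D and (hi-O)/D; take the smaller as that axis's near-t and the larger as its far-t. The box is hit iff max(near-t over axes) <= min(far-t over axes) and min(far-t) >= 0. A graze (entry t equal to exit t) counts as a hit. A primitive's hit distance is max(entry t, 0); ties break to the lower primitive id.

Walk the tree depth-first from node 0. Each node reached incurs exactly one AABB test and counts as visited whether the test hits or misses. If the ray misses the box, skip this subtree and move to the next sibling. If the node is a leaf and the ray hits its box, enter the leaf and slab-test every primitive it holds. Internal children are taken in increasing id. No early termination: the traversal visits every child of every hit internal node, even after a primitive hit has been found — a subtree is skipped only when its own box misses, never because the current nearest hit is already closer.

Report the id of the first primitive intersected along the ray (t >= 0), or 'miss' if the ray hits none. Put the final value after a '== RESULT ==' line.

Walk:
N0 x:[101/3,139/3] y:[80/3,121/3] z:[22,60] -> hit [101/3,121/3], descend [5, 7, 8, 11]
  N5 x:[42,139/3] y:[80/3,30] z:[28,41] -> miss, prune
  N7 x:[101/3,112/3] y:[94/3,116/3] z:[24,60] -> hit [101/3,112/3], descend [10, 12]
    N10 x:[35,112/3] y:[94/3,101/3] z:[48,60] -> miss, prune
    N12 x:[101/3,36] y:[33,116/3] z:[24,34] -> hit [101/3,34] leaf, test {P5(miss), P13@t=101/3}
  N8 x:[41,139/3] y:[94/3,121/3] z:[30,57] -> miss, prune
  N11 x:[34,128/3] y:[27,92/3] z:[22,40] -> miss, prune

Summary -> nodes [0, 5, 7, 10, 12, 8, 11]; box-tests=7; leaf-entries=1; first=P13

== RESULT ==
13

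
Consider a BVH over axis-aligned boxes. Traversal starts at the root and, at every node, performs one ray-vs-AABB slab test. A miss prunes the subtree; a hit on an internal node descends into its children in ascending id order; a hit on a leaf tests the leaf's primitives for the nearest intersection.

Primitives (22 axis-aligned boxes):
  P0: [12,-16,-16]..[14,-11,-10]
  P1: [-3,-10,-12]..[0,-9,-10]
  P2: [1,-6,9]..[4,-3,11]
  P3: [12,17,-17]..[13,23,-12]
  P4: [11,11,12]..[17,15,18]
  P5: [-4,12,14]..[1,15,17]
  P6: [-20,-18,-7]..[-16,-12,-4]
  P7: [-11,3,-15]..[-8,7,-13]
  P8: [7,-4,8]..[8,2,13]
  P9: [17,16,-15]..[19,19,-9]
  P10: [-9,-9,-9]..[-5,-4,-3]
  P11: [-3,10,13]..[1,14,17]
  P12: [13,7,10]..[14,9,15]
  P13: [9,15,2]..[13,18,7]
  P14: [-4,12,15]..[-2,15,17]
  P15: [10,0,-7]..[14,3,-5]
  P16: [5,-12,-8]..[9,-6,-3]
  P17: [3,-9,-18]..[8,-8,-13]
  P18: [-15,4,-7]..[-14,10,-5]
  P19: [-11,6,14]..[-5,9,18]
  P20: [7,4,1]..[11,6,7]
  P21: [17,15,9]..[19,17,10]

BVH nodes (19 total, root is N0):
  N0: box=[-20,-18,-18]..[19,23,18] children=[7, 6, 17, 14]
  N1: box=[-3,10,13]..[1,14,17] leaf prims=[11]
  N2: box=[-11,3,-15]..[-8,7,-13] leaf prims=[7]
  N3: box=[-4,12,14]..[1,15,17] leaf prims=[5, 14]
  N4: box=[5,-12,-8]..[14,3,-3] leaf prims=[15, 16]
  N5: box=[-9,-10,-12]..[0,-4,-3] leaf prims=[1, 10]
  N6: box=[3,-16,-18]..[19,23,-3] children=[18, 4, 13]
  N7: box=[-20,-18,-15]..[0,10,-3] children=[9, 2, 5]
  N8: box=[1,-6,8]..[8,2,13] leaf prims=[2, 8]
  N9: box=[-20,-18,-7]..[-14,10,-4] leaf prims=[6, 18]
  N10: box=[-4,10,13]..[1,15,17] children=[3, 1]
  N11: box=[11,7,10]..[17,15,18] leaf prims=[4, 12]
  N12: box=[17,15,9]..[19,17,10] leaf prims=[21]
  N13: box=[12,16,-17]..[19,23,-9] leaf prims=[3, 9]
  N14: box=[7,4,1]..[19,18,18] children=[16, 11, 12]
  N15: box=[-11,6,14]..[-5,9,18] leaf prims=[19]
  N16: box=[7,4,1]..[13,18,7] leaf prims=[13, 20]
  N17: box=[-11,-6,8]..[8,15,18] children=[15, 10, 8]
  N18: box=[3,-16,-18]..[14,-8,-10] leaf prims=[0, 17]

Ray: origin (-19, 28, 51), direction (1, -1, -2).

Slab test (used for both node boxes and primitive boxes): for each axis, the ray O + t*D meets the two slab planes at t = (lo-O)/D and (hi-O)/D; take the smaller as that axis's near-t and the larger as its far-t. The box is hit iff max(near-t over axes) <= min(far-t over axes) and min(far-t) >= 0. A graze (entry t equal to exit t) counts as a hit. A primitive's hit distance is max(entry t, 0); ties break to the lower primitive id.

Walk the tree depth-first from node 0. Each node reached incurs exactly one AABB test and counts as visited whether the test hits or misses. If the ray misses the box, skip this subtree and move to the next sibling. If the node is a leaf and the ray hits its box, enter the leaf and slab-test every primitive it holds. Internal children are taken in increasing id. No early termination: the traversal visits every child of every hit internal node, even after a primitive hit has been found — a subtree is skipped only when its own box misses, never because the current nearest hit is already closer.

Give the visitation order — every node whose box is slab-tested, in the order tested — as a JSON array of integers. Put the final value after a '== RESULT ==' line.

Trace the traversal:
N0 x:[-1,38] y:[5,46] z:[33/2,69/2] -> hit [33/2,69/2], descend [6, 7, 14, 17]
  N6 x:[22,38] y:[5,44] z:[27,69/2] -> hit [27,69/2], descend [4, 13, 18]
    N4 x:[24,33] y:[25,40] z:[27,59/2] -> hit [27,59/2] leaf, test {P15(miss), P16(miss)}
    N13 x:[31,38] y:[5,12] z:[30,34] -> miss, prune
    N18 x:[22,33] y:[36,44] z:[61/2,69/2] -> miss, prune
  N7 x:[-1,19] y:[18,46] z:[27,33] -> miss, prune
  N14 x:[26,38] y:[10,24] z:[33/2,25] -> miss, prune
  N17 x:[8,27] y:[13,34] z:[33/2,43/2] -> hit [33/2,43/2], descend [8, 10, 15]
    N8 x:[20,27] y:[26,34] z:[19,43/2] -> miss, prune
    N10 x:[15,20] y:[13,18] z:[17,19] -> hit [17,18], descend [1, 3]
      N1 x:[16,20] y:[14,18] z:[17,19] -> hit [17,18] leaf, test {P11@t=17}
      N3 x:[15,20] y:[13,16] z:[17,37/2] -> miss, prune
    N15 x:[8,14] y:[19,22] z:[33/2,37/2] -> miss, prune

13 AABB tests over nodes [0, 6, 4, 13, 18, 7, 14, 17, 8, 10, 1, 3, 15]; 2 leaves entered; closest P11.

== RESULT ==
[0, 6, 4, 13, 18, 7, 14, 17, 8, 10, 1, 3, 15]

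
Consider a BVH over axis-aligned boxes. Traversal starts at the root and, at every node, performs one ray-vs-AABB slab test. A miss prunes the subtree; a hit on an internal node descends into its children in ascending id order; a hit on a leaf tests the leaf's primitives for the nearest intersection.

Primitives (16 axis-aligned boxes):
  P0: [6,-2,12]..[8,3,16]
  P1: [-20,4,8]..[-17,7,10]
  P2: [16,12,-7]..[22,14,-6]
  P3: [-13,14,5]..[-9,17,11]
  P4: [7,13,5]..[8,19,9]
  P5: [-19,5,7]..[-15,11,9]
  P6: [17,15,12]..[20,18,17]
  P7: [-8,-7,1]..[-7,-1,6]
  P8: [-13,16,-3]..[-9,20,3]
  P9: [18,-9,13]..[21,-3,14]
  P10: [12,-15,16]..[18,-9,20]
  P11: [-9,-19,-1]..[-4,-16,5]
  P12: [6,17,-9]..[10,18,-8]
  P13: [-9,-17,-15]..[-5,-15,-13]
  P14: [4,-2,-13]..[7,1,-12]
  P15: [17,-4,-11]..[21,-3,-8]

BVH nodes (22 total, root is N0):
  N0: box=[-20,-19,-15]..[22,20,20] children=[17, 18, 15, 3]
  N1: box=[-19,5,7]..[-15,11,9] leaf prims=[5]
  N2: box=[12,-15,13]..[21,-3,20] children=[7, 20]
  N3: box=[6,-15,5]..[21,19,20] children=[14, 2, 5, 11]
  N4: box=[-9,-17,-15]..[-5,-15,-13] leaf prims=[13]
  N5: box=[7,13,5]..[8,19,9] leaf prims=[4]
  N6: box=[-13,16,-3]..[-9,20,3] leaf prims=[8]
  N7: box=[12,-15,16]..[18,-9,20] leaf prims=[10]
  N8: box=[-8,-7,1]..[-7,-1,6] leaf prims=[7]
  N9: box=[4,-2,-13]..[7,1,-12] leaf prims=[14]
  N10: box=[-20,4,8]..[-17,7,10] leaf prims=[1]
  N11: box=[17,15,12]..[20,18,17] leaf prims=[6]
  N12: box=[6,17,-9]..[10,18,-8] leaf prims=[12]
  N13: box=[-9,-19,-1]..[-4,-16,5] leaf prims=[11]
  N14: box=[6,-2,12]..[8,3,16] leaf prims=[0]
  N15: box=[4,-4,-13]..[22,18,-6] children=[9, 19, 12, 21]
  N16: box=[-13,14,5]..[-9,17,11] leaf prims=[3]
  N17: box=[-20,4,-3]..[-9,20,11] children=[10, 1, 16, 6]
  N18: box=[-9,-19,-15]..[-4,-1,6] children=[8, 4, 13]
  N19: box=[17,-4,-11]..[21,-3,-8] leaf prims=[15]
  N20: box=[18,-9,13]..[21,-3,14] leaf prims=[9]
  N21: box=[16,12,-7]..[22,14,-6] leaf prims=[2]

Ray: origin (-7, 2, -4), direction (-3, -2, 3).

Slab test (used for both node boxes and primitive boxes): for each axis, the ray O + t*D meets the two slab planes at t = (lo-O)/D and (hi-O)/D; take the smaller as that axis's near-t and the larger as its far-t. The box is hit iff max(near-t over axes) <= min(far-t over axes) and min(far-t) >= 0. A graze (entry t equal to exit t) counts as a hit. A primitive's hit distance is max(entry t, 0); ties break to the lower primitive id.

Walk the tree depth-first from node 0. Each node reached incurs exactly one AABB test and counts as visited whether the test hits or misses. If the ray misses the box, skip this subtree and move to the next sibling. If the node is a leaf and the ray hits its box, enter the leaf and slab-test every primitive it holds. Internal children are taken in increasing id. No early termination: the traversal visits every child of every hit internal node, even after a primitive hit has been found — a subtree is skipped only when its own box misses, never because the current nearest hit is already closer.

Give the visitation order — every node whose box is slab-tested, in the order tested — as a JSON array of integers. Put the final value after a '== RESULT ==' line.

Traverse from the root:
N0 x:[-29/3,13/3] y:[-9,21/2] z:[-11/3,8] -> hit [-11/3,13/3], descend [3, 15, 17, 18]
  N3 x:[-28/3,-13/3] y:[-17/2,17/2] z:[3,8] -> miss, prune
  N15 x:[-29/3,-11/3] y:[-8,3] z:[-3,-2/3] -> miss, prune
  N17 x:[2/3,13/3] y:[-9,-1] z:[1/3,5] -> miss, prune
  N18 x:[-1,2/3] y:[3/2,21/2] z:[-11/3,10/3] -> miss, prune

order=[0, 3, 15, 17, 18]  |boxes|=5  |leaves|=0  hit=miss

== RESULT ==
[0, 3, 15, 17, 18]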